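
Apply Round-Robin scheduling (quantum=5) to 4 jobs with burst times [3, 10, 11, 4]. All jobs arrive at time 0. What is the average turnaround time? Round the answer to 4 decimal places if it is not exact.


Time quantum = 5
Execution trace:
  J1 runs 3 units, time = 3
  J2 runs 5 units, time = 8
  J3 runs 5 units, time = 13
  J4 runs 4 units, time = 17
  J2 runs 5 units, time = 22
  J3 runs 5 units, time = 27
  J3 runs 1 units, time = 28
Finish times: [3, 22, 28, 17]
Average turnaround = 70/4 = 17.5

17.5


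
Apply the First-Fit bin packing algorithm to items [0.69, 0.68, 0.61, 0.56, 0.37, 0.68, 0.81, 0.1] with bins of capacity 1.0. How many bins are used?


Place items sequentially using First-Fit:
  Item 0.69 -> new Bin 1
  Item 0.68 -> new Bin 2
  Item 0.61 -> new Bin 3
  Item 0.56 -> new Bin 4
  Item 0.37 -> Bin 3 (now 0.98)
  Item 0.68 -> new Bin 5
  Item 0.81 -> new Bin 6
  Item 0.1 -> Bin 1 (now 0.79)
Total bins used = 6

6


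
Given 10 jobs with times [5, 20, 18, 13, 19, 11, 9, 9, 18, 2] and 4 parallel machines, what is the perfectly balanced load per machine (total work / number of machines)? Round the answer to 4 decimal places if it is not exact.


Total processing time = 5 + 20 + 18 + 13 + 19 + 11 + 9 + 9 + 18 + 2 = 124
Number of machines = 4
Ideal balanced load = 124 / 4 = 31.0

31.0


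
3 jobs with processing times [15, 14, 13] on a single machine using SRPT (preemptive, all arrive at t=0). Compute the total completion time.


Since all jobs arrive at t=0, SRPT equals SPT ordering.
SPT order: [13, 14, 15]
Completion times:
  Job 1: p=13, C=13
  Job 2: p=14, C=27
  Job 3: p=15, C=42
Total completion time = 13 + 27 + 42 = 82

82


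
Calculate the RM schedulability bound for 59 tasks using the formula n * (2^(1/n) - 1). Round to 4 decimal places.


Compute 2^(1/59) = 1.0118175391
Subtract 1: 1.0118175391 - 1 = 0.0118175391
Multiply by n: 59 * 0.0118175391 = 0.6972348069
Round to 4 dp: 0.6972

0.6972


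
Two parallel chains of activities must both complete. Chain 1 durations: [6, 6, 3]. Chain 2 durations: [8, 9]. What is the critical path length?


Path A total = 6 + 6 + 3 = 15
Path B total = 8 + 9 = 17
Critical path = longest path = max(15, 17) = 17

17


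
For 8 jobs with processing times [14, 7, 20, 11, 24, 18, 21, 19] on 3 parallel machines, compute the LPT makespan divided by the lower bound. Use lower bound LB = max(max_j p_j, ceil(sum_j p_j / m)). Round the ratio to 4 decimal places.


LPT order: [24, 21, 20, 19, 18, 14, 11, 7]
Machine loads after assignment: [49, 46, 39]
LPT makespan = 49
Lower bound = max(max_job, ceil(total/3)) = max(24, 45) = 45
Ratio = 49 / 45 = 1.0889

1.0889


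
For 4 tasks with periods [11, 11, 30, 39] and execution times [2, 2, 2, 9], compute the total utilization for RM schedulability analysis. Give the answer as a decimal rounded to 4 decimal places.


Compute individual utilizations (exact fractions):
  Task 1: C/T = 2/11 (approx. 0.1818)
  Task 2: C/T = 2/11 (approx. 0.1818)
  Task 3: C/T = 2/30 = 1/15 (approx. 0.0667)
  Task 4: C/T = 9/39 = 3/13 (approx. 0.2308)
Total utilization U = 2/11 + 2/11 + 1/15 + 3/13 = 1418/2145
Rounded to 4 decimal places: U = 0.6611
RM (Liu & Layland) bound for 4 tasks = 0.756828; compare with U = 1418/2145 (approx. 0.661072)
U <= bound, so schedulable by RM sufficient condition.

0.6611


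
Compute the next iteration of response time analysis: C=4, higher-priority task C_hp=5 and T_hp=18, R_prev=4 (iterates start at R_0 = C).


R_next = C + ceil(R_prev / T_hp) * C_hp
ceil(4 / 18) = ceil(0.2222) = 1
Interference = 1 * 5 = 5
R_next = 4 + 5 = 9

9


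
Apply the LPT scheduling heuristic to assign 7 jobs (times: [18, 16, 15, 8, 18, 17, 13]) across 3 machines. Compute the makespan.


Sort jobs in decreasing order (LPT): [18, 18, 17, 16, 15, 13, 8]
Assign each job to the least loaded machine:
  Machine 1: jobs [18, 15], load = 33
  Machine 2: jobs [18, 13, 8], load = 39
  Machine 3: jobs [17, 16], load = 33
Makespan = max load = 39

39


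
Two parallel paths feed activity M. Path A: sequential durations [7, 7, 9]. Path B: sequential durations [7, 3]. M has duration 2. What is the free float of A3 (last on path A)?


ES(A3) = sum of predecessors on chain A = 14
EF(A3) = ES + duration = 14 + 9 = 23
Successor of A3 is M. ES(M) = max(sum(A), sum(B)) = max(23, 10) = 23
Free float = ES(successor) - EF(current) = 23 - 23 = 0

0


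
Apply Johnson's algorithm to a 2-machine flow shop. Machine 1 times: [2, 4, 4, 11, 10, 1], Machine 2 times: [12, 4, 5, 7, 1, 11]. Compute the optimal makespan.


Apply Johnson's rule:
  Group 1 (a <= b): [(6, 1, 11), (1, 2, 12), (2, 4, 4), (3, 4, 5)]
  Group 2 (a > b): [(4, 11, 7), (5, 10, 1)]
Optimal job order: [6, 1, 2, 3, 4, 5]
Schedule:
  Job 6: M1 done at 1, M2 done at 12
  Job 1: M1 done at 3, M2 done at 24
  Job 2: M1 done at 7, M2 done at 28
  Job 3: M1 done at 11, M2 done at 33
  Job 4: M1 done at 22, M2 done at 40
  Job 5: M1 done at 32, M2 done at 41
Makespan = 41

41


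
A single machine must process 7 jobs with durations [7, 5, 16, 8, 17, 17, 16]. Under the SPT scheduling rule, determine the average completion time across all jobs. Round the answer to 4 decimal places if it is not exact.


Sort jobs by processing time (SPT order): [5, 7, 8, 16, 16, 17, 17]
Compute completion times sequentially:
  Job 1: processing = 5, completes at 5
  Job 2: processing = 7, completes at 12
  Job 3: processing = 8, completes at 20
  Job 4: processing = 16, completes at 36
  Job 5: processing = 16, completes at 52
  Job 6: processing = 17, completes at 69
  Job 7: processing = 17, completes at 86
Sum of completion times = 280
Average completion time = 280/7 = 40.0

40.0


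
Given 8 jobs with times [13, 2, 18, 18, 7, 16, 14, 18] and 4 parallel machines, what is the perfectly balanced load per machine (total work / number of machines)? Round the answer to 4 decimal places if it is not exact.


Total processing time = 13 + 2 + 18 + 18 + 7 + 16 + 14 + 18 = 106
Number of machines = 4
Ideal balanced load = 106 / 4 = 26.5

26.5


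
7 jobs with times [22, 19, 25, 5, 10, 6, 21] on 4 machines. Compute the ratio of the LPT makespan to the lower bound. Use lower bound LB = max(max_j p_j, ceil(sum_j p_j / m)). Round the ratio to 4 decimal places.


LPT order: [25, 22, 21, 19, 10, 6, 5]
Machine loads after assignment: [25, 27, 27, 29]
LPT makespan = 29
Lower bound = max(max_job, ceil(total/4)) = max(25, 27) = 27
Ratio = 29 / 27 = 1.0741

1.0741


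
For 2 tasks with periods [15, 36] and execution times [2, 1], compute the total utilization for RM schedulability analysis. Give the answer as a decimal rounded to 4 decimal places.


Compute individual utilizations (exact fractions):
  Task 1: C/T = 2/15 (approx. 0.1333)
  Task 2: C/T = 1/36 (approx. 0.0278)
Total utilization U = 2/15 + 1/36 = 29/180
Rounded to 4 decimal places: U = 0.1611
RM (Liu & Layland) bound for 2 tasks = 0.828427; compare with U = 29/180 (approx. 0.161111)
U <= bound, so schedulable by RM sufficient condition.

0.1611


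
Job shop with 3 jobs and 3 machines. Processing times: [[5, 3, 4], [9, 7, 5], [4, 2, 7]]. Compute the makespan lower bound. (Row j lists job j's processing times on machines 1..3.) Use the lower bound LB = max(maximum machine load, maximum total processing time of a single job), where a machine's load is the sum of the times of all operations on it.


Machine loads:
  Machine 1: 5 + 9 + 4 = 18
  Machine 2: 3 + 7 + 2 = 12
  Machine 3: 4 + 5 + 7 = 16
Max machine load = 18
Job totals:
  Job 1: 12
  Job 2: 21
  Job 3: 13
Max job total = 21
Lower bound = max(18, 21) = 21

21


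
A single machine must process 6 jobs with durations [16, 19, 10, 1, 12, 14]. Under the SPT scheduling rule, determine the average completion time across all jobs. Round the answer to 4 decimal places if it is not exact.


Sort jobs by processing time (SPT order): [1, 10, 12, 14, 16, 19]
Compute completion times sequentially:
  Job 1: processing = 1, completes at 1
  Job 2: processing = 10, completes at 11
  Job 3: processing = 12, completes at 23
  Job 4: processing = 14, completes at 37
  Job 5: processing = 16, completes at 53
  Job 6: processing = 19, completes at 72
Sum of completion times = 197
Average completion time = 197/6 = 32.8333

32.8333


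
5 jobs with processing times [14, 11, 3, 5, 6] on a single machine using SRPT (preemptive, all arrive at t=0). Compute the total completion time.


Since all jobs arrive at t=0, SRPT equals SPT ordering.
SPT order: [3, 5, 6, 11, 14]
Completion times:
  Job 1: p=3, C=3
  Job 2: p=5, C=8
  Job 3: p=6, C=14
  Job 4: p=11, C=25
  Job 5: p=14, C=39
Total completion time = 3 + 8 + 14 + 25 + 39 = 89

89


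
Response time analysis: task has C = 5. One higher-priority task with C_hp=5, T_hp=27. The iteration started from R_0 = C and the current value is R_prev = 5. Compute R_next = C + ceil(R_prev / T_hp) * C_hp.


R_next = C + ceil(R_prev / T_hp) * C_hp
ceil(5 / 27) = ceil(0.1852) = 1
Interference = 1 * 5 = 5
R_next = 5 + 5 = 10

10


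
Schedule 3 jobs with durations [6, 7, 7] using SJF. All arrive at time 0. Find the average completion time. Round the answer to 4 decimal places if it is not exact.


SJF order (ascending): [6, 7, 7]
Completion times:
  Job 1: burst=6, C=6
  Job 2: burst=7, C=13
  Job 3: burst=7, C=20
Average completion = 39/3 = 13.0

13.0


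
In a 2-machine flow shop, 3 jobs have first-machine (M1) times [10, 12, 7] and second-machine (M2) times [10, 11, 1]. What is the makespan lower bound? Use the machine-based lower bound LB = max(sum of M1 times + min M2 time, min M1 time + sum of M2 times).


LB1 = sum(M1 times) + min(M2 times) = 29 + 1 = 30
LB2 = min(M1 times) + sum(M2 times) = 7 + 22 = 29
Lower bound = max(LB1, LB2) = max(30, 29) = 30

30


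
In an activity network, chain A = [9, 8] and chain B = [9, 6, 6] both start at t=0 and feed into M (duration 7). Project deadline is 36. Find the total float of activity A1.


Forward pass: ES(A1) = sum of predecessors on chain A = 0
EF = ES + duration = 0 + 9 = 9
Backward pass: LF(M) = deadline = 36; LS(M) = 36 - 7 = 29
LF(A1) = LS(M) - sum(successors on chain A) = 29 - 8 = 21
LS = LF - duration = 21 - 9 = 12
Total float = LS - ES = 12 - 0 = 12

12


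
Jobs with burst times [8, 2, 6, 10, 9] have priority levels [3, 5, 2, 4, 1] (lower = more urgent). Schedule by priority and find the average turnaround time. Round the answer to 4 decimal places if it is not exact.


Sort by priority (ascending = highest first):
Order: [(1, 9), (2, 6), (3, 8), (4, 10), (5, 2)]
Completion times:
  Priority 1, burst=9, C=9
  Priority 2, burst=6, C=15
  Priority 3, burst=8, C=23
  Priority 4, burst=10, C=33
  Priority 5, burst=2, C=35
Average turnaround = 115/5 = 23.0

23.0


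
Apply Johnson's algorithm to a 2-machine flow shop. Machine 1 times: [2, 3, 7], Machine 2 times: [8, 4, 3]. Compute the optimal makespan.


Apply Johnson's rule:
  Group 1 (a <= b): [(1, 2, 8), (2, 3, 4)]
  Group 2 (a > b): [(3, 7, 3)]
Optimal job order: [1, 2, 3]
Schedule:
  Job 1: M1 done at 2, M2 done at 10
  Job 2: M1 done at 5, M2 done at 14
  Job 3: M1 done at 12, M2 done at 17
Makespan = 17

17


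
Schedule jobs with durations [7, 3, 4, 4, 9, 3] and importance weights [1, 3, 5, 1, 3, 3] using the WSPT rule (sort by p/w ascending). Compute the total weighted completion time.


Compute p/w ratios and sort ascending (WSPT): [(4, 5), (3, 3), (3, 3), (9, 3), (4, 1), (7, 1)]
Compute weighted completion times:
  Job (p=4,w=5): C=4, w*C=5*4=20
  Job (p=3,w=3): C=7, w*C=3*7=21
  Job (p=3,w=3): C=10, w*C=3*10=30
  Job (p=9,w=3): C=19, w*C=3*19=57
  Job (p=4,w=1): C=23, w*C=1*23=23
  Job (p=7,w=1): C=30, w*C=1*30=30
Total weighted completion time = 181

181


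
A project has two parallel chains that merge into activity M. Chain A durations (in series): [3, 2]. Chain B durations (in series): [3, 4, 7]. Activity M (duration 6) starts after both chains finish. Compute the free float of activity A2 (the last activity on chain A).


ES(A2) = sum of predecessors on chain A = 3
EF(A2) = ES + duration = 3 + 2 = 5
Successor of A2 is M. ES(M) = max(sum(A), sum(B)) = max(5, 14) = 14
Free float = ES(successor) - EF(current) = 14 - 5 = 9

9


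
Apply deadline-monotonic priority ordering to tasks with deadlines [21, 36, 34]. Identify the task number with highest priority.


Sort tasks by relative deadline (ascending):
  Task 1: deadline = 21
  Task 3: deadline = 34
  Task 2: deadline = 36
Priority order (highest first): [1, 3, 2]
Highest priority task = 1

1


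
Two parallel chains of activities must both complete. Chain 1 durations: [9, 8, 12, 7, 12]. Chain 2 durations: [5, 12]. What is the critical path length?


Path A total = 9 + 8 + 12 + 7 + 12 = 48
Path B total = 5 + 12 = 17
Critical path = longest path = max(48, 17) = 48

48


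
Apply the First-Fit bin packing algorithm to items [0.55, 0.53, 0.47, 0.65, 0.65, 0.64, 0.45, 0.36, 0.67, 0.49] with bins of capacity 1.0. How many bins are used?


Place items sequentially using First-Fit:
  Item 0.55 -> new Bin 1
  Item 0.53 -> new Bin 2
  Item 0.47 -> Bin 2 (now 1.0)
  Item 0.65 -> new Bin 3
  Item 0.65 -> new Bin 4
  Item 0.64 -> new Bin 5
  Item 0.45 -> Bin 1 (now 1.0)
  Item 0.36 -> Bin 5 (now 1.0)
  Item 0.67 -> new Bin 6
  Item 0.49 -> new Bin 7
Total bins used = 7

7


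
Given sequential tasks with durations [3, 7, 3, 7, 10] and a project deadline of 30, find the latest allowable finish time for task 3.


LF(activity 3) = deadline - sum of successor durations
Successors: activities 4 through 5 with durations [7, 10]
Sum of successor durations = 17
LF = 30 - 17 = 13

13


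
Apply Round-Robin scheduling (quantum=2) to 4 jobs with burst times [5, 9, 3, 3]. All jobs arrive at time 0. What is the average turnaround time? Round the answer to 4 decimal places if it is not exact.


Time quantum = 2
Execution trace:
  J1 runs 2 units, time = 2
  J2 runs 2 units, time = 4
  J3 runs 2 units, time = 6
  J4 runs 2 units, time = 8
  J1 runs 2 units, time = 10
  J2 runs 2 units, time = 12
  J3 runs 1 units, time = 13
  J4 runs 1 units, time = 14
  J1 runs 1 units, time = 15
  J2 runs 2 units, time = 17
  J2 runs 2 units, time = 19
  J2 runs 1 units, time = 20
Finish times: [15, 20, 13, 14]
Average turnaround = 62/4 = 15.5

15.5


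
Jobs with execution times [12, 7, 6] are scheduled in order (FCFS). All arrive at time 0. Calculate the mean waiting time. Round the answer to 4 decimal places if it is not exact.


FCFS order (as given): [12, 7, 6]
Waiting times:
  Job 1: wait = 0
  Job 2: wait = 12
  Job 3: wait = 19
Sum of waiting times = 31
Average waiting time = 31/3 = 10.3333

10.3333


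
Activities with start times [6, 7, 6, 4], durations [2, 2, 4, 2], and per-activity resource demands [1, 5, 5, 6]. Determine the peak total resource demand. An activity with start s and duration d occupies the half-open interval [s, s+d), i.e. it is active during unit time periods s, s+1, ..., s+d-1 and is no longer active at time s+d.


Each activity i is active on [start_i, start_i + duration_i).
Compute total resource usage per time slot:
  t=0: active resources = [], total = 0
  t=1: active resources = [], total = 0
  t=2: active resources = [], total = 0
  t=3: active resources = [], total = 0
  t=4: active resources = [6], total = 6
  t=5: active resources = [6], total = 6
  t=6: active resources = [1, 5], total = 6
  t=7: active resources = [1, 5, 5], total = 11
  t=8: active resources = [5, 5], total = 10
  t=9: active resources = [5], total = 5
Peak resource demand = 11

11


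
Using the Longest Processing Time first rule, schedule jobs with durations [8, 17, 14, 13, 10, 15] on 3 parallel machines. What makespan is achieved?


Sort jobs in decreasing order (LPT): [17, 15, 14, 13, 10, 8]
Assign each job to the least loaded machine:
  Machine 1: jobs [17, 8], load = 25
  Machine 2: jobs [15, 10], load = 25
  Machine 3: jobs [14, 13], load = 27
Makespan = max load = 27

27


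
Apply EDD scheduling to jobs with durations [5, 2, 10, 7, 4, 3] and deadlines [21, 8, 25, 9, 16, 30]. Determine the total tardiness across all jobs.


Sort by due date (EDD order): [(2, 8), (7, 9), (4, 16), (5, 21), (10, 25), (3, 30)]
Compute completion times and tardiness:
  Job 1: p=2, d=8, C=2, tardiness=max(0,2-8)=0
  Job 2: p=7, d=9, C=9, tardiness=max(0,9-9)=0
  Job 3: p=4, d=16, C=13, tardiness=max(0,13-16)=0
  Job 4: p=5, d=21, C=18, tardiness=max(0,18-21)=0
  Job 5: p=10, d=25, C=28, tardiness=max(0,28-25)=3
  Job 6: p=3, d=30, C=31, tardiness=max(0,31-30)=1
Total tardiness = 4

4


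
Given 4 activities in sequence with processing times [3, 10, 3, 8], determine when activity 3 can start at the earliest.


Activity 3 starts after activities 1 through 2 complete.
Predecessor durations: [3, 10]
ES = 3 + 10 = 13

13


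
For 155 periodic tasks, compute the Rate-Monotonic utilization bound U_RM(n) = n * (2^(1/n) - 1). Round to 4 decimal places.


Compute 2^(1/155) = 1.0044819312
Subtract 1: 1.0044819312 - 1 = 0.0044819312
Multiply by n: 155 * 0.0044819312 = 0.6946993360
Round to 4 dp: 0.6947

0.6947


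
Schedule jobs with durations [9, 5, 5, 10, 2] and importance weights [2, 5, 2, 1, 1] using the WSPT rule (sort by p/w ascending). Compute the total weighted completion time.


Compute p/w ratios and sort ascending (WSPT): [(5, 5), (2, 1), (5, 2), (9, 2), (10, 1)]
Compute weighted completion times:
  Job (p=5,w=5): C=5, w*C=5*5=25
  Job (p=2,w=1): C=7, w*C=1*7=7
  Job (p=5,w=2): C=12, w*C=2*12=24
  Job (p=9,w=2): C=21, w*C=2*21=42
  Job (p=10,w=1): C=31, w*C=1*31=31
Total weighted completion time = 129

129


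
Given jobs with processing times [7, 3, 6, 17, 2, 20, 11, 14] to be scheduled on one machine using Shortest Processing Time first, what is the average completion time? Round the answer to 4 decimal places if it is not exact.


Sort jobs by processing time (SPT order): [2, 3, 6, 7, 11, 14, 17, 20]
Compute completion times sequentially:
  Job 1: processing = 2, completes at 2
  Job 2: processing = 3, completes at 5
  Job 3: processing = 6, completes at 11
  Job 4: processing = 7, completes at 18
  Job 5: processing = 11, completes at 29
  Job 6: processing = 14, completes at 43
  Job 7: processing = 17, completes at 60
  Job 8: processing = 20, completes at 80
Sum of completion times = 248
Average completion time = 248/8 = 31.0

31.0


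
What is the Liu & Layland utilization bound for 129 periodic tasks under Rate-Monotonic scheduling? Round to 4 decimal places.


Compute 2^(1/129) = 1.0053876957
Subtract 1: 1.0053876957 - 1 = 0.0053876957
Multiply by n: 129 * 0.0053876957 = 0.6950127453
Round to 4 dp: 0.6950

0.6950


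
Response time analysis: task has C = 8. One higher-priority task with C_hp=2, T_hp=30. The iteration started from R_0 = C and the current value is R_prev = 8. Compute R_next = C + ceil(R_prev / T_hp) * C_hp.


R_next = C + ceil(R_prev / T_hp) * C_hp
ceil(8 / 30) = ceil(0.2667) = 1
Interference = 1 * 2 = 2
R_next = 8 + 2 = 10

10


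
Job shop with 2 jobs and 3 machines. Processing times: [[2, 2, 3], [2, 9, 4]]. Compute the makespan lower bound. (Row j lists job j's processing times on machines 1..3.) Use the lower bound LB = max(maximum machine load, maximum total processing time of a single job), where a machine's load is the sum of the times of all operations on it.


Machine loads:
  Machine 1: 2 + 2 = 4
  Machine 2: 2 + 9 = 11
  Machine 3: 3 + 4 = 7
Max machine load = 11
Job totals:
  Job 1: 7
  Job 2: 15
Max job total = 15
Lower bound = max(11, 15) = 15

15


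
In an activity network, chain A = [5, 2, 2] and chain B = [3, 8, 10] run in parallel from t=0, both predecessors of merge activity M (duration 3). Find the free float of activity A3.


ES(A3) = sum of predecessors on chain A = 7
EF(A3) = ES + duration = 7 + 2 = 9
Successor of A3 is M. ES(M) = max(sum(A), sum(B)) = max(9, 21) = 21
Free float = ES(successor) - EF(current) = 21 - 9 = 12

12


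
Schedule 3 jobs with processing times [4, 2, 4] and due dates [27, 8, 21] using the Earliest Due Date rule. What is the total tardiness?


Sort by due date (EDD order): [(2, 8), (4, 21), (4, 27)]
Compute completion times and tardiness:
  Job 1: p=2, d=8, C=2, tardiness=max(0,2-8)=0
  Job 2: p=4, d=21, C=6, tardiness=max(0,6-21)=0
  Job 3: p=4, d=27, C=10, tardiness=max(0,10-27)=0
Total tardiness = 0

0


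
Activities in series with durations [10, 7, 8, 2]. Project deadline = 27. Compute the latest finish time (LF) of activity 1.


LF(activity 1) = deadline - sum of successor durations
Successors: activities 2 through 4 with durations [7, 8, 2]
Sum of successor durations = 17
LF = 27 - 17 = 10

10


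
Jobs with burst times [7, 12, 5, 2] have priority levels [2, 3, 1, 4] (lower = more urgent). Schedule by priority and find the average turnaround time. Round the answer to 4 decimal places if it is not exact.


Sort by priority (ascending = highest first):
Order: [(1, 5), (2, 7), (3, 12), (4, 2)]
Completion times:
  Priority 1, burst=5, C=5
  Priority 2, burst=7, C=12
  Priority 3, burst=12, C=24
  Priority 4, burst=2, C=26
Average turnaround = 67/4 = 16.75

16.75


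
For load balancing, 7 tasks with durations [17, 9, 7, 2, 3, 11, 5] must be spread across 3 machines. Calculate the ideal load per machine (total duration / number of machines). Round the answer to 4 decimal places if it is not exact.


Total processing time = 17 + 9 + 7 + 2 + 3 + 11 + 5 = 54
Number of machines = 3
Ideal balanced load = 54 / 3 = 18.0

18.0


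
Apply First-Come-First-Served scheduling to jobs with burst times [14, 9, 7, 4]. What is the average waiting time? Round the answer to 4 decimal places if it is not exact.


FCFS order (as given): [14, 9, 7, 4]
Waiting times:
  Job 1: wait = 0
  Job 2: wait = 14
  Job 3: wait = 23
  Job 4: wait = 30
Sum of waiting times = 67
Average waiting time = 67/4 = 16.75

16.75


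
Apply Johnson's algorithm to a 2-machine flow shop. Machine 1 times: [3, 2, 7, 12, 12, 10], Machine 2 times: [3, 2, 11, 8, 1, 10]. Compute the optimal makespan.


Apply Johnson's rule:
  Group 1 (a <= b): [(2, 2, 2), (1, 3, 3), (3, 7, 11), (6, 10, 10)]
  Group 2 (a > b): [(4, 12, 8), (5, 12, 1)]
Optimal job order: [2, 1, 3, 6, 4, 5]
Schedule:
  Job 2: M1 done at 2, M2 done at 4
  Job 1: M1 done at 5, M2 done at 8
  Job 3: M1 done at 12, M2 done at 23
  Job 6: M1 done at 22, M2 done at 33
  Job 4: M1 done at 34, M2 done at 42
  Job 5: M1 done at 46, M2 done at 47
Makespan = 47

47


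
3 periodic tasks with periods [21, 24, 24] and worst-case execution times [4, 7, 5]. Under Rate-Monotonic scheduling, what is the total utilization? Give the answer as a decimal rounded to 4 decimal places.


Compute individual utilizations (exact fractions):
  Task 1: C/T = 4/21 (approx. 0.1905)
  Task 2: C/T = 7/24 (approx. 0.2917)
  Task 3: C/T = 5/24 (approx. 0.2083)
Total utilization U = 4/21 + 7/24 + 5/24 = 29/42
Rounded to 4 decimal places: U = 0.6905
RM (Liu & Layland) bound for 3 tasks = 0.779763; compare with U = 29/42 (approx. 0.690476)
U <= bound, so schedulable by RM sufficient condition.

0.6905


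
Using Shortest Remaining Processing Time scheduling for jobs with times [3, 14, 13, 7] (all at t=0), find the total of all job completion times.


Since all jobs arrive at t=0, SRPT equals SPT ordering.
SPT order: [3, 7, 13, 14]
Completion times:
  Job 1: p=3, C=3
  Job 2: p=7, C=10
  Job 3: p=13, C=23
  Job 4: p=14, C=37
Total completion time = 3 + 10 + 23 + 37 = 73

73


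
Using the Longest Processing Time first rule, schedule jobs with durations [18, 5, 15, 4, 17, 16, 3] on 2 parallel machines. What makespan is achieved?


Sort jobs in decreasing order (LPT): [18, 17, 16, 15, 5, 4, 3]
Assign each job to the least loaded machine:
  Machine 1: jobs [18, 15, 5], load = 38
  Machine 2: jobs [17, 16, 4, 3], load = 40
Makespan = max load = 40

40


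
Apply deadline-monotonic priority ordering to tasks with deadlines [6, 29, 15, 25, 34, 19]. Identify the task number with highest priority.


Sort tasks by relative deadline (ascending):
  Task 1: deadline = 6
  Task 3: deadline = 15
  Task 6: deadline = 19
  Task 4: deadline = 25
  Task 2: deadline = 29
  Task 5: deadline = 34
Priority order (highest first): [1, 3, 6, 4, 2, 5]
Highest priority task = 1

1


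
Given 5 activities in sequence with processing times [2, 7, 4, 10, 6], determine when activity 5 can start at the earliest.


Activity 5 starts after activities 1 through 4 complete.
Predecessor durations: [2, 7, 4, 10]
ES = 2 + 7 + 4 + 10 = 23

23


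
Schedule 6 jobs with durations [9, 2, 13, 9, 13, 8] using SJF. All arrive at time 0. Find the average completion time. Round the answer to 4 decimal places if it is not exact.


SJF order (ascending): [2, 8, 9, 9, 13, 13]
Completion times:
  Job 1: burst=2, C=2
  Job 2: burst=8, C=10
  Job 3: burst=9, C=19
  Job 4: burst=9, C=28
  Job 5: burst=13, C=41
  Job 6: burst=13, C=54
Average completion = 154/6 = 25.6667

25.6667


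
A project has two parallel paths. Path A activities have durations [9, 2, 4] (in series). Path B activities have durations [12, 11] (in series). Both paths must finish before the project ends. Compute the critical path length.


Path A total = 9 + 2 + 4 = 15
Path B total = 12 + 11 = 23
Critical path = longest path = max(15, 23) = 23

23


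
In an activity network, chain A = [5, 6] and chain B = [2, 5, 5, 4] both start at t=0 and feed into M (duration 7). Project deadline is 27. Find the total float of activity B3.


Forward pass: ES(B3) = sum of predecessors on chain B = 7
EF = ES + duration = 7 + 5 = 12
Backward pass: LF(M) = deadline = 27; LS(M) = 27 - 7 = 20
LF(B3) = LS(M) - sum(successors on chain B) = 20 - 4 = 16
LS = LF - duration = 16 - 5 = 11
Total float = LS - ES = 11 - 7 = 4

4


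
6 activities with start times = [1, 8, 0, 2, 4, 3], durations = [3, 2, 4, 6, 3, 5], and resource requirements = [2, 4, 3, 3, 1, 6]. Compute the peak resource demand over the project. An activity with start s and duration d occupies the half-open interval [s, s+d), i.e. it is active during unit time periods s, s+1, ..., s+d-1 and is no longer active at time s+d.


Each activity i is active on [start_i, start_i + duration_i).
Compute total resource usage per time slot:
  t=0: active resources = [3], total = 3
  t=1: active resources = [2, 3], total = 5
  t=2: active resources = [2, 3, 3], total = 8
  t=3: active resources = [2, 3, 3, 6], total = 14
  t=4: active resources = [3, 1, 6], total = 10
  t=5: active resources = [3, 1, 6], total = 10
  t=6: active resources = [3, 1, 6], total = 10
  t=7: active resources = [3, 6], total = 9
  t=8: active resources = [4], total = 4
  t=9: active resources = [4], total = 4
Peak resource demand = 14

14


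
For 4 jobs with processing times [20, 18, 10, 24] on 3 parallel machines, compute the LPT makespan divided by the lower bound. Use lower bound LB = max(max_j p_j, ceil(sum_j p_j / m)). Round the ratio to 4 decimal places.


LPT order: [24, 20, 18, 10]
Machine loads after assignment: [24, 20, 28]
LPT makespan = 28
Lower bound = max(max_job, ceil(total/3)) = max(24, 24) = 24
Ratio = 28 / 24 = 1.1667

1.1667


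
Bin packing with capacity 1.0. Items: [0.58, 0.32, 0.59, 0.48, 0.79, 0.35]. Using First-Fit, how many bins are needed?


Place items sequentially using First-Fit:
  Item 0.58 -> new Bin 1
  Item 0.32 -> Bin 1 (now 0.9)
  Item 0.59 -> new Bin 2
  Item 0.48 -> new Bin 3
  Item 0.79 -> new Bin 4
  Item 0.35 -> Bin 2 (now 0.94)
Total bins used = 4

4


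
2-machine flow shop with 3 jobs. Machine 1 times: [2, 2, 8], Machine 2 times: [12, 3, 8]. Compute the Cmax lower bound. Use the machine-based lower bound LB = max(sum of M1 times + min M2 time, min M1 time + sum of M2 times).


LB1 = sum(M1 times) + min(M2 times) = 12 + 3 = 15
LB2 = min(M1 times) + sum(M2 times) = 2 + 23 = 25
Lower bound = max(LB1, LB2) = max(15, 25) = 25

25


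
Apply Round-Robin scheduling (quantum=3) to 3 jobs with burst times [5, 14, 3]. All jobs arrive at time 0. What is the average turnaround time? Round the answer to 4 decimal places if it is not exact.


Time quantum = 3
Execution trace:
  J1 runs 3 units, time = 3
  J2 runs 3 units, time = 6
  J3 runs 3 units, time = 9
  J1 runs 2 units, time = 11
  J2 runs 3 units, time = 14
  J2 runs 3 units, time = 17
  J2 runs 3 units, time = 20
  J2 runs 2 units, time = 22
Finish times: [11, 22, 9]
Average turnaround = 42/3 = 14.0

14.0


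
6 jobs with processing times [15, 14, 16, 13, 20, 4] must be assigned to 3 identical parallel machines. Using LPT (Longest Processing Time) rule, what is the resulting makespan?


Sort jobs in decreasing order (LPT): [20, 16, 15, 14, 13, 4]
Assign each job to the least loaded machine:
  Machine 1: jobs [20, 4], load = 24
  Machine 2: jobs [16, 13], load = 29
  Machine 3: jobs [15, 14], load = 29
Makespan = max load = 29

29


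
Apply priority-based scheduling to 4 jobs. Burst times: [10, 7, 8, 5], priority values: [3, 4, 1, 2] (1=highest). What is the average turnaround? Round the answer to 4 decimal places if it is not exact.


Sort by priority (ascending = highest first):
Order: [(1, 8), (2, 5), (3, 10), (4, 7)]
Completion times:
  Priority 1, burst=8, C=8
  Priority 2, burst=5, C=13
  Priority 3, burst=10, C=23
  Priority 4, burst=7, C=30
Average turnaround = 74/4 = 18.5

18.5


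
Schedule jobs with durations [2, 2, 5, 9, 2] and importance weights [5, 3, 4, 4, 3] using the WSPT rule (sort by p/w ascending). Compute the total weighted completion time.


Compute p/w ratios and sort ascending (WSPT): [(2, 5), (2, 3), (2, 3), (5, 4), (9, 4)]
Compute weighted completion times:
  Job (p=2,w=5): C=2, w*C=5*2=10
  Job (p=2,w=3): C=4, w*C=3*4=12
  Job (p=2,w=3): C=6, w*C=3*6=18
  Job (p=5,w=4): C=11, w*C=4*11=44
  Job (p=9,w=4): C=20, w*C=4*20=80
Total weighted completion time = 164

164


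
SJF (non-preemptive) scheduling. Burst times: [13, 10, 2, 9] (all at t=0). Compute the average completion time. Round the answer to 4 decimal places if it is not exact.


SJF order (ascending): [2, 9, 10, 13]
Completion times:
  Job 1: burst=2, C=2
  Job 2: burst=9, C=11
  Job 3: burst=10, C=21
  Job 4: burst=13, C=34
Average completion = 68/4 = 17.0

17.0


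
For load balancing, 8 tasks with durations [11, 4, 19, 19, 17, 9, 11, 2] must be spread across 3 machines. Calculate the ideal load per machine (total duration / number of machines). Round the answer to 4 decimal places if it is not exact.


Total processing time = 11 + 4 + 19 + 19 + 17 + 9 + 11 + 2 = 92
Number of machines = 3
Ideal balanced load = 92 / 3 = 30.6667

30.6667


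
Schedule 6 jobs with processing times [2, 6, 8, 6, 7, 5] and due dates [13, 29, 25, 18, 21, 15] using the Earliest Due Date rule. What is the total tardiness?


Sort by due date (EDD order): [(2, 13), (5, 15), (6, 18), (7, 21), (8, 25), (6, 29)]
Compute completion times and tardiness:
  Job 1: p=2, d=13, C=2, tardiness=max(0,2-13)=0
  Job 2: p=5, d=15, C=7, tardiness=max(0,7-15)=0
  Job 3: p=6, d=18, C=13, tardiness=max(0,13-18)=0
  Job 4: p=7, d=21, C=20, tardiness=max(0,20-21)=0
  Job 5: p=8, d=25, C=28, tardiness=max(0,28-25)=3
  Job 6: p=6, d=29, C=34, tardiness=max(0,34-29)=5
Total tardiness = 8

8


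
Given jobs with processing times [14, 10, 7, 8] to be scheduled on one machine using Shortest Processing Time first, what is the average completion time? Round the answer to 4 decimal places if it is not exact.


Sort jobs by processing time (SPT order): [7, 8, 10, 14]
Compute completion times sequentially:
  Job 1: processing = 7, completes at 7
  Job 2: processing = 8, completes at 15
  Job 3: processing = 10, completes at 25
  Job 4: processing = 14, completes at 39
Sum of completion times = 86
Average completion time = 86/4 = 21.5

21.5


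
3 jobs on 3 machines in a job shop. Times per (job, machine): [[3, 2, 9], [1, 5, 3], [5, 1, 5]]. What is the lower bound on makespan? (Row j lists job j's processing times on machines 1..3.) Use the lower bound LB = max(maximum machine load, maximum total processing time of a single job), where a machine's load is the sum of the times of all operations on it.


Machine loads:
  Machine 1: 3 + 1 + 5 = 9
  Machine 2: 2 + 5 + 1 = 8
  Machine 3: 9 + 3 + 5 = 17
Max machine load = 17
Job totals:
  Job 1: 14
  Job 2: 9
  Job 3: 11
Max job total = 14
Lower bound = max(17, 14) = 17

17


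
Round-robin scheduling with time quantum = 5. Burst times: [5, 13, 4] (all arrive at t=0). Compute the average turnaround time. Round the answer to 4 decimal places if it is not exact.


Time quantum = 5
Execution trace:
  J1 runs 5 units, time = 5
  J2 runs 5 units, time = 10
  J3 runs 4 units, time = 14
  J2 runs 5 units, time = 19
  J2 runs 3 units, time = 22
Finish times: [5, 22, 14]
Average turnaround = 41/3 = 13.6667

13.6667


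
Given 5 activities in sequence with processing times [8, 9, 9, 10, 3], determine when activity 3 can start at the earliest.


Activity 3 starts after activities 1 through 2 complete.
Predecessor durations: [8, 9]
ES = 8 + 9 = 17

17


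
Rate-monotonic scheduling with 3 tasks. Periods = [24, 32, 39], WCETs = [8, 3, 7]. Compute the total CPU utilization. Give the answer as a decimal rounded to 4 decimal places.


Compute individual utilizations (exact fractions):
  Task 1: C/T = 8/24 = 1/3 (approx. 0.3333)
  Task 2: C/T = 3/32 (approx. 0.0938)
  Task 3: C/T = 7/39 (approx. 0.1795)
Total utilization U = 1/3 + 3/32 + 7/39 = 757/1248
Rounded to 4 decimal places: U = 0.6066
RM (Liu & Layland) bound for 3 tasks = 0.779763; compare with U = 757/1248 (approx. 0.606571)
U <= bound, so schedulable by RM sufficient condition.

0.6066


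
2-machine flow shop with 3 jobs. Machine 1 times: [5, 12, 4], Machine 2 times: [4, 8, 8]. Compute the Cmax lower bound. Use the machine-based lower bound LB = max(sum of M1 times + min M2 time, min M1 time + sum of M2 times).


LB1 = sum(M1 times) + min(M2 times) = 21 + 4 = 25
LB2 = min(M1 times) + sum(M2 times) = 4 + 20 = 24
Lower bound = max(LB1, LB2) = max(25, 24) = 25

25


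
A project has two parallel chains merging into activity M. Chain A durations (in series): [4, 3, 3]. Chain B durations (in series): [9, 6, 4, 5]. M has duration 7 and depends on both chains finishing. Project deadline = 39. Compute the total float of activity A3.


Forward pass: ES(A3) = sum of predecessors on chain A = 7
EF = ES + duration = 7 + 3 = 10
Backward pass: LF(M) = deadline = 39; LS(M) = 39 - 7 = 32
LF(A3) = LS(M) - sum(successors on chain A) = 32 - 0 = 32
LS = LF - duration = 32 - 3 = 29
Total float = LS - ES = 29 - 7 = 22

22


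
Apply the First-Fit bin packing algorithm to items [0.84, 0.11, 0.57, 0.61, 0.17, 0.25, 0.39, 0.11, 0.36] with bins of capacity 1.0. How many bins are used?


Place items sequentially using First-Fit:
  Item 0.84 -> new Bin 1
  Item 0.11 -> Bin 1 (now 0.95)
  Item 0.57 -> new Bin 2
  Item 0.61 -> new Bin 3
  Item 0.17 -> Bin 2 (now 0.74)
  Item 0.25 -> Bin 2 (now 0.99)
  Item 0.39 -> Bin 3 (now 1.0)
  Item 0.11 -> new Bin 4
  Item 0.36 -> Bin 4 (now 0.47)
Total bins used = 4

4


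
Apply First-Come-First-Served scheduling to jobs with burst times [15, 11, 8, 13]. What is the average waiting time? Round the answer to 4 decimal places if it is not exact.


FCFS order (as given): [15, 11, 8, 13]
Waiting times:
  Job 1: wait = 0
  Job 2: wait = 15
  Job 3: wait = 26
  Job 4: wait = 34
Sum of waiting times = 75
Average waiting time = 75/4 = 18.75

18.75


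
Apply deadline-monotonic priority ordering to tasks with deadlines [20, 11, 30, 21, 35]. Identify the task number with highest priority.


Sort tasks by relative deadline (ascending):
  Task 2: deadline = 11
  Task 1: deadline = 20
  Task 4: deadline = 21
  Task 3: deadline = 30
  Task 5: deadline = 35
Priority order (highest first): [2, 1, 4, 3, 5]
Highest priority task = 2

2


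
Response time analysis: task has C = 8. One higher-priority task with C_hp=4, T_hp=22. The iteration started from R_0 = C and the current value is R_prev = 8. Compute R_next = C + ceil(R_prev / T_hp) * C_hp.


R_next = C + ceil(R_prev / T_hp) * C_hp
ceil(8 / 22) = ceil(0.3636) = 1
Interference = 1 * 4 = 4
R_next = 8 + 4 = 12

12


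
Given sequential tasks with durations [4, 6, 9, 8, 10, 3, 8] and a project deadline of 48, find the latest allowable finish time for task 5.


LF(activity 5) = deadline - sum of successor durations
Successors: activities 6 through 7 with durations [3, 8]
Sum of successor durations = 11
LF = 48 - 11 = 37

37


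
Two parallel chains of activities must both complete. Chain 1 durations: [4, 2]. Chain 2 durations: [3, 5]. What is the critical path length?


Path A total = 4 + 2 = 6
Path B total = 3 + 5 = 8
Critical path = longest path = max(6, 8) = 8

8


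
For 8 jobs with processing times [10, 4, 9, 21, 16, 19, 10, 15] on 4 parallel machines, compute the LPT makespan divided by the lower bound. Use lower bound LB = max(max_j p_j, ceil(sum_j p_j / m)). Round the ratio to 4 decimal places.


LPT order: [21, 19, 16, 15, 10, 10, 9, 4]
Machine loads after assignment: [25, 28, 26, 25]
LPT makespan = 28
Lower bound = max(max_job, ceil(total/4)) = max(21, 26) = 26
Ratio = 28 / 26 = 1.0769

1.0769


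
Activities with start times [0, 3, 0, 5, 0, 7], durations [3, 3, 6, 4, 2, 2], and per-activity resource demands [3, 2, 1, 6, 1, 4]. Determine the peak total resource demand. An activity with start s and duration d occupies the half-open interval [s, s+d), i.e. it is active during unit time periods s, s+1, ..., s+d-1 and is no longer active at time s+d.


Each activity i is active on [start_i, start_i + duration_i).
Compute total resource usage per time slot:
  t=0: active resources = [3, 1, 1], total = 5
  t=1: active resources = [3, 1, 1], total = 5
  t=2: active resources = [3, 1], total = 4
  t=3: active resources = [2, 1], total = 3
  t=4: active resources = [2, 1], total = 3
  t=5: active resources = [2, 1, 6], total = 9
  t=6: active resources = [6], total = 6
  t=7: active resources = [6, 4], total = 10
  t=8: active resources = [6, 4], total = 10
Peak resource demand = 10

10


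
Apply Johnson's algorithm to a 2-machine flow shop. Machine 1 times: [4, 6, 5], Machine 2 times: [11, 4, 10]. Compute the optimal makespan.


Apply Johnson's rule:
  Group 1 (a <= b): [(1, 4, 11), (3, 5, 10)]
  Group 2 (a > b): [(2, 6, 4)]
Optimal job order: [1, 3, 2]
Schedule:
  Job 1: M1 done at 4, M2 done at 15
  Job 3: M1 done at 9, M2 done at 25
  Job 2: M1 done at 15, M2 done at 29
Makespan = 29

29


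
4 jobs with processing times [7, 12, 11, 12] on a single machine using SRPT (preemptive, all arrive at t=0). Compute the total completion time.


Since all jobs arrive at t=0, SRPT equals SPT ordering.
SPT order: [7, 11, 12, 12]
Completion times:
  Job 1: p=7, C=7
  Job 2: p=11, C=18
  Job 3: p=12, C=30
  Job 4: p=12, C=42
Total completion time = 7 + 18 + 30 + 42 = 97

97


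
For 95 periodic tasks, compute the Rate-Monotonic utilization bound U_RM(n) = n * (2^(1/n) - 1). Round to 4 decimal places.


Compute 2^(1/95) = 1.0073229689
Subtract 1: 1.0073229689 - 1 = 0.0073229689
Multiply by n: 95 * 0.0073229689 = 0.6956820455
Round to 4 dp: 0.6957

0.6957


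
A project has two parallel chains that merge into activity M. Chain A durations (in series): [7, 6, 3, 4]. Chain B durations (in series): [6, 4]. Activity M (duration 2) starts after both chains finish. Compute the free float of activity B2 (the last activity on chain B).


ES(B2) = sum of predecessors on chain B = 6
EF(B2) = ES + duration = 6 + 4 = 10
Successor of B2 is M. ES(M) = max(sum(A), sum(B)) = max(20, 10) = 20
Free float = ES(successor) - EF(current) = 20 - 10 = 10

10


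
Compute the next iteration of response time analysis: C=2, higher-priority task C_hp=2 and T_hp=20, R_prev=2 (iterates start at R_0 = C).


R_next = C + ceil(R_prev / T_hp) * C_hp
ceil(2 / 20) = ceil(0.1) = 1
Interference = 1 * 2 = 2
R_next = 2 + 2 = 4

4


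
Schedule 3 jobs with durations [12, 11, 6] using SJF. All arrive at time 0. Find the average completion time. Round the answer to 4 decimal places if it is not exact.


SJF order (ascending): [6, 11, 12]
Completion times:
  Job 1: burst=6, C=6
  Job 2: burst=11, C=17
  Job 3: burst=12, C=29
Average completion = 52/3 = 17.3333

17.3333
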